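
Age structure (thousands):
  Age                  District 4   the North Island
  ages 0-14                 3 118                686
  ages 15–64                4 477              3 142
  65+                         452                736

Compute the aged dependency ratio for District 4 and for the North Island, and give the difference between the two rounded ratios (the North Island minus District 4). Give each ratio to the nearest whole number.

District 4: 452 / 4 477 × 100 = 10
the North Island: 736 / 3 142 × 100 = 23

District 4: 10
the North Island: 23
Difference: +13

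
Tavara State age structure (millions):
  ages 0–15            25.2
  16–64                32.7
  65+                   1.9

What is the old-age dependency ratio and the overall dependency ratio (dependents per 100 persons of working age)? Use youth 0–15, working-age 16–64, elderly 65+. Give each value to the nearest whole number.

Old-age dependency ratio: 6
Total dependency ratio: 83

Old-age dependency ratio = 1.9 / 32.7 × 100 = 6
Total dependency ratio = (25.2 + 1.9) / 32.7 × 100 = 27.1 / 32.7 × 100 = 83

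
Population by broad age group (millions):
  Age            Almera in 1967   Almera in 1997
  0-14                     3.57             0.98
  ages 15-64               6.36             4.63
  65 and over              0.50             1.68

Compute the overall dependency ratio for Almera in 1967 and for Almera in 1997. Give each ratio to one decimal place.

Almera in 1967: 64.0
Almera in 1997: 57.5

Almera in 1967: (3.57 + 0.50) / 6.36 × 100 = 4.07 / 6.36 × 100 = 64.0
Almera in 1997: (0.98 + 1.68) / 4.63 × 100 = 2.66 / 4.63 × 100 = 57.5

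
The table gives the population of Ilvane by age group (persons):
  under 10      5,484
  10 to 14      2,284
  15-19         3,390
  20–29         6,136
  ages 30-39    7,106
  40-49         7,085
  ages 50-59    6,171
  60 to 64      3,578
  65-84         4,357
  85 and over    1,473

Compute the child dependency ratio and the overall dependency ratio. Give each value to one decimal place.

Youth dependency ratio: 23.2
Total dependency ratio: 40.6

0–14: 5,484 + 2,284 = 7,768
15–64: 3,390 + 6,136 + 7,106 + 7,085 + 6,171 + 3,578 = 33,466
65+: 4,357 + 1,473 = 5,830
Youth dependency ratio = 7,768 / 33,466 × 100 = 23.2
Total dependency ratio = (7,768 + 5,830) / 33,466 × 100 = 13,598 / 33,466 × 100 = 40.6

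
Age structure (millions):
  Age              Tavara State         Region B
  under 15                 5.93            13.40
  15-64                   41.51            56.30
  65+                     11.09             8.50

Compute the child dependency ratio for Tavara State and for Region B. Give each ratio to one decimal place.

Tavara State: 5.93 / 41.51 × 100 = 14.3
Region B: 13.40 / 56.30 × 100 = 23.8

Tavara State: 14.3
Region B: 23.8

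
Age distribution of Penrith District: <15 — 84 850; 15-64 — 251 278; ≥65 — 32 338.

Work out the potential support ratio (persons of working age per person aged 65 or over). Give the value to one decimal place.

Potential support ratio = 251 278 / 32 338 = 7.8

Potential support ratio: 7.8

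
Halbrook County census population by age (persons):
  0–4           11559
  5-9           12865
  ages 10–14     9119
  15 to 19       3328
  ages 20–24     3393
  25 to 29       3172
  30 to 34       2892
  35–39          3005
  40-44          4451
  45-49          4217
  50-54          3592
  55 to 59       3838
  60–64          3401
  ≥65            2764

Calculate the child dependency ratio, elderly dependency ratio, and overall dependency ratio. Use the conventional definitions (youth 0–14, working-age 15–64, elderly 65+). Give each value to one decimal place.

0–14: 11559 + 12865 + 9119 = 33543
15–64: 3328 + 3393 + 3172 + 2892 + 3005 + 4451 + 4217 + 3592 + 3838 + 3401 = 35289
65+: 2764
Youth dependency ratio = 33543 / 35289 × 100 = 95.1
Old-age dependency ratio = 2764 / 35289 × 100 = 7.8
Total dependency ratio = (33543 + 2764) / 35289 × 100 = 36307 / 35289 × 100 = 102.9

Youth dependency ratio: 95.1
Old-age dependency ratio: 7.8
Total dependency ratio: 102.9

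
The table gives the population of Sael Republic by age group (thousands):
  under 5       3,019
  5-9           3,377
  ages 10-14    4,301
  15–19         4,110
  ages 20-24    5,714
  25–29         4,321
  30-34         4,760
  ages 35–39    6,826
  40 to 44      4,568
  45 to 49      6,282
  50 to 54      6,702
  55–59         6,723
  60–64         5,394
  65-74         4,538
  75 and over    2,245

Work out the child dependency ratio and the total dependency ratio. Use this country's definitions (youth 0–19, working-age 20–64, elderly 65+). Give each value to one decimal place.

Youth dependency ratio: 28.9
Total dependency ratio: 42.1

0–19: 3,019 + 3,377 + 4,301 + 4,110 = 14,807
20–64: 5,714 + 4,321 + 4,760 + 6,826 + 4,568 + 6,282 + 6,702 + 6,723 + 5,394 = 51,290
65+: 4,538 + 2,245 = 6,783
Youth dependency ratio = 14,807 / 51,290 × 100 = 28.9
Total dependency ratio = (14,807 + 6,783) / 51,290 × 100 = 21,590 / 51,290 × 100 = 42.1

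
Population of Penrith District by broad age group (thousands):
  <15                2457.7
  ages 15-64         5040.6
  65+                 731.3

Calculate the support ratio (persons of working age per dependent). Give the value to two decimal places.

Support ratio: 1.58

Support ratio = 5040.6 / (2457.7 + 731.3) = 5040.6 / 3189.0 = 1.58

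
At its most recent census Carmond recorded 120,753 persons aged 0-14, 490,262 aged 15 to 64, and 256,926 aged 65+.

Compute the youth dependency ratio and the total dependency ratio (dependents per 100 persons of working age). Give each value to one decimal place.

Youth dependency ratio = 120,753 / 490,262 × 100 = 24.6
Total dependency ratio = (120,753 + 256,926) / 490,262 × 100 = 377,679 / 490,262 × 100 = 77.0

Youth dependency ratio: 24.6
Total dependency ratio: 77.0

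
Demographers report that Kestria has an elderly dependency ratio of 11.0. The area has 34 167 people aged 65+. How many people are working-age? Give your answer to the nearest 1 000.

Old-age dependency ratio = elderly / working-age × 100
11.0 = 34 167 / W × 100
⇒ 311 000

Working-age: 311 000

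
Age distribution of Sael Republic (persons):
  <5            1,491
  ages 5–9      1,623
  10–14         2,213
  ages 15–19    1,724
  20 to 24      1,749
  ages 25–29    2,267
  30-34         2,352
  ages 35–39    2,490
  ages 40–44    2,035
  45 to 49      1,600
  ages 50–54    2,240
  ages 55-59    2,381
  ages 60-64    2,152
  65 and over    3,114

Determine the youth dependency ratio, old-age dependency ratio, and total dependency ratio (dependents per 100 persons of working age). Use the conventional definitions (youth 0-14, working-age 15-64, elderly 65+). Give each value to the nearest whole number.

Youth dependency ratio: 25
Old-age dependency ratio: 15
Total dependency ratio: 40

0–14: 1,491 + 1,623 + 2,213 = 5,327
15–64: 1,724 + 1,749 + 2,267 + 2,352 + 2,490 + 2,035 + 1,600 + 2,240 + 2,381 + 2,152 = 20,990
65+: 3,114
Youth dependency ratio = 5,327 / 20,990 × 100 = 25
Old-age dependency ratio = 3,114 / 20,990 × 100 = 15
Total dependency ratio = (5,327 + 3,114) / 20,990 × 100 = 8,441 / 20,990 × 100 = 40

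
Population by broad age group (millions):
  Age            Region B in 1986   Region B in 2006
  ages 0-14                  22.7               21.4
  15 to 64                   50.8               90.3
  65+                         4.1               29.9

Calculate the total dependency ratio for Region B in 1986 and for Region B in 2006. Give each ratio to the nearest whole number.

Region B in 1986: 53
Region B in 2006: 57

Region B in 1986: (22.7 + 4.1) / 50.8 × 100 = 26.8 / 50.8 × 100 = 53
Region B in 2006: (21.4 + 29.9) / 90.3 × 100 = 51.3 / 90.3 × 100 = 57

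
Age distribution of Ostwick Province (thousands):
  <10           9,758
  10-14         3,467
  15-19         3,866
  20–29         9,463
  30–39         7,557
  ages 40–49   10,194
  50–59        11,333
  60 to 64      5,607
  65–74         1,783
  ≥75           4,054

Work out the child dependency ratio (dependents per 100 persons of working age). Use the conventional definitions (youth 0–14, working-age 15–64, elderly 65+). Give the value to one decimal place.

Youth dependency ratio: 27.5

0–14: 9,758 + 3,467 = 13,225
15–64: 3,866 + 9,463 + 7,557 + 10,194 + 11,333 + 5,607 = 48,020
65+: 1,783 + 4,054 = 5,837
Youth dependency ratio = 13,225 / 48,020 × 100 = 27.5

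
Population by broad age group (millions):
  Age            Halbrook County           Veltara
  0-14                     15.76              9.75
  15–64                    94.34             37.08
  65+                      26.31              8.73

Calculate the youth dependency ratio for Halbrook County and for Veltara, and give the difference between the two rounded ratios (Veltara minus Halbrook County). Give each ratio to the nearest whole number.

Halbrook County: 15.76 / 94.34 × 100 = 17
Veltara: 9.75 / 37.08 × 100 = 26

Halbrook County: 17
Veltara: 26
Difference: +9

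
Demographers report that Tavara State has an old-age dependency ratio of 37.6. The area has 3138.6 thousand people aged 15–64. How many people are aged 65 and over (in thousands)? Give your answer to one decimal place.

Old-age dependency ratio = elderly / working-age × 100
37.6 = E / 3138.6 × 100
⇒ 1180.1

Aged 65 and over: 1180.1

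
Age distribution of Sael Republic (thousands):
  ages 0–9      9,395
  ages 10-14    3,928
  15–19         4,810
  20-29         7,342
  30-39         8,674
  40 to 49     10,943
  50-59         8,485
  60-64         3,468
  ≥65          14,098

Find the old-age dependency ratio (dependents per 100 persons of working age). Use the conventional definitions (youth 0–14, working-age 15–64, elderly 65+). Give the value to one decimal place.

Old-age dependency ratio: 32.2

0–14: 9,395 + 3,928 = 13,323
15–64: 4,810 + 7,342 + 8,674 + 10,943 + 8,485 + 3,468 = 43,722
65+: 14,098
Old-age dependency ratio = 14,098 / 43,722 × 100 = 32.2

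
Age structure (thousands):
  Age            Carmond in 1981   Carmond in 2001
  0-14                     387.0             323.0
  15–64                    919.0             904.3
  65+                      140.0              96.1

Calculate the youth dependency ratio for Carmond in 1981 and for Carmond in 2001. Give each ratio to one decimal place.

Carmond in 1981: 42.1
Carmond in 2001: 35.7

Carmond in 1981: 387.0 / 919.0 × 100 = 42.1
Carmond in 2001: 323.0 / 904.3 × 100 = 35.7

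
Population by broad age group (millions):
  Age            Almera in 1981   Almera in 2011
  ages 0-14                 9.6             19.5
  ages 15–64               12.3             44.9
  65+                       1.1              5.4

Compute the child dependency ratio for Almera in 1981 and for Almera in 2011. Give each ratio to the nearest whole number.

Almera in 1981: 9.6 / 12.3 × 100 = 78
Almera in 2011: 19.5 / 44.9 × 100 = 43

Almera in 1981: 78
Almera in 2011: 43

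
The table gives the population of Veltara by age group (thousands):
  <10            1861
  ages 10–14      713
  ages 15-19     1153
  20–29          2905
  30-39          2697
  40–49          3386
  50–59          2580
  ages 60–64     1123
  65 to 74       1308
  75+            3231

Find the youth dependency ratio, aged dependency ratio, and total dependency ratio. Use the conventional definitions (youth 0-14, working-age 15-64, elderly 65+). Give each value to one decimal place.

Youth dependency ratio: 18.6
Old-age dependency ratio: 32.8
Total dependency ratio: 51.4

0–14: 1861 + 713 = 2574
15–64: 1153 + 2905 + 2697 + 3386 + 2580 + 1123 = 13844
65+: 1308 + 3231 = 4539
Youth dependency ratio = 2574 / 13844 × 100 = 18.6
Old-age dependency ratio = 4539 / 13844 × 100 = 32.8
Total dependency ratio = (2574 + 4539) / 13844 × 100 = 7113 / 13844 × 100 = 51.4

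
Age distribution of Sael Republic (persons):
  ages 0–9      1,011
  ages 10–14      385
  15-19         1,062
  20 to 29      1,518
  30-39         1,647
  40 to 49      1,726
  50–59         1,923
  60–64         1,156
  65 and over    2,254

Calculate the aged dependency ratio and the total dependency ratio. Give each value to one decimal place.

0–14: 1,011 + 385 = 1,396
15–64: 1,062 + 1,518 + 1,647 + 1,726 + 1,923 + 1,156 = 9,032
65+: 2,254
Old-age dependency ratio = 2,254 / 9,032 × 100 = 25.0
Total dependency ratio = (1,396 + 2,254) / 9,032 × 100 = 3,650 / 9,032 × 100 = 40.4

Old-age dependency ratio: 25.0
Total dependency ratio: 40.4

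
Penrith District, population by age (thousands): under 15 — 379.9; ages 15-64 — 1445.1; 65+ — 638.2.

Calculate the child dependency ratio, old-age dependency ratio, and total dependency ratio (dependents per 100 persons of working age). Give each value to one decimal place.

Youth dependency ratio: 26.3
Old-age dependency ratio: 44.2
Total dependency ratio: 70.5

Youth dependency ratio = 379.9 / 1445.1 × 100 = 26.3
Old-age dependency ratio = 638.2 / 1445.1 × 100 = 44.2
Total dependency ratio = (379.9 + 638.2) / 1445.1 × 100 = 1018.1 / 1445.1 × 100 = 70.5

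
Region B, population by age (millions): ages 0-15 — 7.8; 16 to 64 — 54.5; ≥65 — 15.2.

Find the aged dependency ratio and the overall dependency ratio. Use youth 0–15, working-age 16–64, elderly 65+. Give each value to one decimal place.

Old-age dependency ratio: 27.9
Total dependency ratio: 42.2

Old-age dependency ratio = 15.2 / 54.5 × 100 = 27.9
Total dependency ratio = (7.8 + 15.2) / 54.5 × 100 = 23.0 / 54.5 × 100 = 42.2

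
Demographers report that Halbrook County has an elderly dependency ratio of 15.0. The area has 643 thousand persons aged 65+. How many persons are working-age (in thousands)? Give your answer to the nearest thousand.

Working-age: 4 287

Old-age dependency ratio = elderly / working-age × 100
15.0 = 643 / W × 100
⇒ 4 287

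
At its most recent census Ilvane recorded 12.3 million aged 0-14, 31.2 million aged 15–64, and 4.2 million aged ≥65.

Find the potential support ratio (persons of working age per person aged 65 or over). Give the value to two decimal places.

Potential support ratio: 7.43

Potential support ratio = 31.2 / 4.2 = 7.43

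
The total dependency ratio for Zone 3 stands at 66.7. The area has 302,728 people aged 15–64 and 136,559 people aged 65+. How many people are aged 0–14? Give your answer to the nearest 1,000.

Aged 0–14: 65,000

Total dependency ratio = (youth + elderly) / working-age × 100
66.7 = (Y + 136,559) / 302,728 × 100
⇒ 65,000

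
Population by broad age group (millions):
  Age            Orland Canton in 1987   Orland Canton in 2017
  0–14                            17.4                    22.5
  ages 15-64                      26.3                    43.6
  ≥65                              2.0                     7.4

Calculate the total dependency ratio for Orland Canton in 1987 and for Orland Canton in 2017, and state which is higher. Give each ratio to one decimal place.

Orland Canton in 1987: (17.4 + 2.0) / 26.3 × 100 = 19.4 / 26.3 × 100 = 73.8
Orland Canton in 2017: (22.5 + 7.4) / 43.6 × 100 = 29.9 / 43.6 × 100 = 68.6

Orland Canton in 1987: 73.8
Orland Canton in 2017: 68.6
Higher: Orland Canton in 1987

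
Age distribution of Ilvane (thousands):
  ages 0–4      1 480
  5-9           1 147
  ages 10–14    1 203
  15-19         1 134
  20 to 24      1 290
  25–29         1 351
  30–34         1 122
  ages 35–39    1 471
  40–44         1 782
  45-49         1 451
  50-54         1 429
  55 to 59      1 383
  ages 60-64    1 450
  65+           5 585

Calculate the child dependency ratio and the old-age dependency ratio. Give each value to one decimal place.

0–14: 1 480 + 1 147 + 1 203 = 3 830
15–64: 1 134 + 1 290 + 1 351 + 1 122 + 1 471 + 1 782 + 1 451 + 1 429 + 1 383 + 1 450 = 13 863
65+: 5 585
Youth dependency ratio = 3 830 / 13 863 × 100 = 27.6
Old-age dependency ratio = 5 585 / 13 863 × 100 = 40.3

Youth dependency ratio: 27.6
Old-age dependency ratio: 40.3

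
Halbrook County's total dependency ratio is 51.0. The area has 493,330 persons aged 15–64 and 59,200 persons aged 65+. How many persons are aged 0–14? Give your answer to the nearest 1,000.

Aged 0–14: 192,000

Total dependency ratio = (youth + elderly) / working-age × 100
51.0 = (Y + 59,200) / 493,330 × 100
⇒ 192,000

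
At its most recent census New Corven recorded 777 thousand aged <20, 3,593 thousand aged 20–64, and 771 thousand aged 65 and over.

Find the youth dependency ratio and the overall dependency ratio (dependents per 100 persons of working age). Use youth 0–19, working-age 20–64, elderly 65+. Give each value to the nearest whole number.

Youth dependency ratio: 22
Total dependency ratio: 43

Youth dependency ratio = 777 / 3,593 × 100 = 22
Total dependency ratio = (777 + 771) / 3,593 × 100 = 1,548 / 3,593 × 100 = 43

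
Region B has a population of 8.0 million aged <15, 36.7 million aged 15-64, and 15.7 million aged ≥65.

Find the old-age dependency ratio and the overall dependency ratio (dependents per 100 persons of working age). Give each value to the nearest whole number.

Old-age dependency ratio: 43
Total dependency ratio: 65

Old-age dependency ratio = 15.7 / 36.7 × 100 = 43
Total dependency ratio = (8.0 + 15.7) / 36.7 × 100 = 23.7 / 36.7 × 100 = 65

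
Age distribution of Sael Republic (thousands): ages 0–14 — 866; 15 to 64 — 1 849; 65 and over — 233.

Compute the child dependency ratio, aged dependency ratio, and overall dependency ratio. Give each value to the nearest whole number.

Youth dependency ratio: 47
Old-age dependency ratio: 13
Total dependency ratio: 59

Youth dependency ratio = 866 / 1 849 × 100 = 47
Old-age dependency ratio = 233 / 1 849 × 100 = 13
Total dependency ratio = (866 + 233) / 1 849 × 100 = 1 099 / 1 849 × 100 = 59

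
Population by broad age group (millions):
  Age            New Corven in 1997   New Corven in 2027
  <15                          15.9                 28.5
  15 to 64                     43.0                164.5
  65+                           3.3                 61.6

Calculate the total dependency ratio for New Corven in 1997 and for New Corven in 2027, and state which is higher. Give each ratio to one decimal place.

New Corven in 1997: (15.9 + 3.3) / 43.0 × 100 = 19.2 / 43.0 × 100 = 44.7
New Corven in 2027: (28.5 + 61.6) / 164.5 × 100 = 90.1 / 164.5 × 100 = 54.8

New Corven in 1997: 44.7
New Corven in 2027: 54.8
Higher: New Corven in 2027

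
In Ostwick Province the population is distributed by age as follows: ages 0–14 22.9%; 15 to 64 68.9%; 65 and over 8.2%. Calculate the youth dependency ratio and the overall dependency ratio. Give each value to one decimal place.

Youth dependency ratio = 22.9 / 68.9 × 100 = 33.2
Total dependency ratio = (22.9 + 8.2) / 68.9 × 100 = 31.1 / 68.9 × 100 = 45.1

Youth dependency ratio: 33.2
Total dependency ratio: 45.1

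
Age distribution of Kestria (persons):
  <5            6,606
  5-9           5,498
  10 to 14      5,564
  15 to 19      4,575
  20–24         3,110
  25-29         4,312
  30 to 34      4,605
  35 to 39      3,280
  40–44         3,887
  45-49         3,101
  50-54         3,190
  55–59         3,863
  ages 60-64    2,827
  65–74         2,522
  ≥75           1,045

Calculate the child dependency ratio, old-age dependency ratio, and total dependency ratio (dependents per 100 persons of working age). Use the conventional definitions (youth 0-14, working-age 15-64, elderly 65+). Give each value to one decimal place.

0–14: 6,606 + 5,498 + 5,564 = 17,668
15–64: 4,575 + 3,110 + 4,312 + 4,605 + 3,280 + 3,887 + 3,101 + 3,190 + 3,863 + 2,827 = 36,750
65+: 2,522 + 1,045 = 3,567
Youth dependency ratio = 17,668 / 36,750 × 100 = 48.1
Old-age dependency ratio = 3,567 / 36,750 × 100 = 9.7
Total dependency ratio = (17,668 + 3,567) / 36,750 × 100 = 21,235 / 36,750 × 100 = 57.8

Youth dependency ratio: 48.1
Old-age dependency ratio: 9.7
Total dependency ratio: 57.8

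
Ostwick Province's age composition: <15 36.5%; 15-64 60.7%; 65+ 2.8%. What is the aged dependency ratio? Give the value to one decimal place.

Old-age dependency ratio: 4.6

Old-age dependency ratio = 2.8 / 60.7 × 100 = 4.6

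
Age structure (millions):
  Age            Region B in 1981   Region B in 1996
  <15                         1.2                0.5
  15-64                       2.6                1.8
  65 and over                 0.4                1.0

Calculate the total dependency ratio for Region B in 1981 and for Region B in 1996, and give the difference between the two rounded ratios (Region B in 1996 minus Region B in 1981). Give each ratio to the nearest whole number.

Region B in 1981: (1.2 + 0.4) / 2.6 × 100 = 1.6 / 2.6 × 100 = 62
Region B in 1996: (0.5 + 1.0) / 1.8 × 100 = 1.5 / 1.8 × 100 = 83

Region B in 1981: 62
Region B in 1996: 83
Difference: +21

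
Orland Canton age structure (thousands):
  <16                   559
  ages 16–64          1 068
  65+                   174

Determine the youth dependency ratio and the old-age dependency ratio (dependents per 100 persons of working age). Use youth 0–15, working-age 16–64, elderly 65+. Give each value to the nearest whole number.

Youth dependency ratio: 52
Old-age dependency ratio: 16

Youth dependency ratio = 559 / 1 068 × 100 = 52
Old-age dependency ratio = 174 / 1 068 × 100 = 16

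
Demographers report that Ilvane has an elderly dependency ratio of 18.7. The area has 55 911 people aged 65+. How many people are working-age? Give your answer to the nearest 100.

Working-age: 299 000

Old-age dependency ratio = elderly / working-age × 100
18.7 = 55 911 / W × 100
⇒ 299 000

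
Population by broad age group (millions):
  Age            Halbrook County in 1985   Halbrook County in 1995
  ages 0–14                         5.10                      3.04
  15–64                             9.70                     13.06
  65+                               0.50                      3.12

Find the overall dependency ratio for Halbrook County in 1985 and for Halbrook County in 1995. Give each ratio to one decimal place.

Halbrook County in 1985: 57.7
Halbrook County in 1995: 47.2

Halbrook County in 1985: (5.10 + 0.50) / 9.70 × 100 = 5.60 / 9.70 × 100 = 57.7
Halbrook County in 1995: (3.04 + 3.12) / 13.06 × 100 = 6.16 / 13.06 × 100 = 47.2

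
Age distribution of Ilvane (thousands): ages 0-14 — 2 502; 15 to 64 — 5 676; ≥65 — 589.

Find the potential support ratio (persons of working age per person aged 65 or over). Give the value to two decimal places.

Potential support ratio: 9.64

Potential support ratio = 5 676 / 589 = 9.64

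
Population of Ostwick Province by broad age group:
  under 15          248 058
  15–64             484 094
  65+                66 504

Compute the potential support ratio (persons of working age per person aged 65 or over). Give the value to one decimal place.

Potential support ratio: 7.3

Potential support ratio = 484 094 / 66 504 = 7.3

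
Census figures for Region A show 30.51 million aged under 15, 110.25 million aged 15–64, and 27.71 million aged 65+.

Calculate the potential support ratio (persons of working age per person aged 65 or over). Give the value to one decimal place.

Potential support ratio: 4.0

Potential support ratio = 110.25 / 27.71 = 4.0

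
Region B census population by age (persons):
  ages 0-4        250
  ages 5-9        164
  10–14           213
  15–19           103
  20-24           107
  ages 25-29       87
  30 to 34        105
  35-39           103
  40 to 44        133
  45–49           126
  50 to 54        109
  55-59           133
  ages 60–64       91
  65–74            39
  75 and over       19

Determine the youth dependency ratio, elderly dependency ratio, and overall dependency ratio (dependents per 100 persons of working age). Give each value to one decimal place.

Youth dependency ratio: 57.2
Old-age dependency ratio: 5.3
Total dependency ratio: 62.4

0–14: 250 + 164 + 213 = 627
15–64: 103 + 107 + 87 + 105 + 103 + 133 + 126 + 109 + 133 + 91 = 1,097
65+: 39 + 19 = 58
Youth dependency ratio = 627 / 1,097 × 100 = 57.2
Old-age dependency ratio = 58 / 1,097 × 100 = 5.3
Total dependency ratio = (627 + 58) / 1,097 × 100 = 685 / 1,097 × 100 = 62.4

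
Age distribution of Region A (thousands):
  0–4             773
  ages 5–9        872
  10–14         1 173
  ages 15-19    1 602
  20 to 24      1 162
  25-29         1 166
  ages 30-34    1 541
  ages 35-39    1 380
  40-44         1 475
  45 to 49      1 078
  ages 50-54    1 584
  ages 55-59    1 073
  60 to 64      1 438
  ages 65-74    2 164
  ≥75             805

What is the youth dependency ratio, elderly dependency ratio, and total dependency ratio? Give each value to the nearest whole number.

0–14: 773 + 872 + 1 173 = 2 818
15–64: 1 602 + 1 162 + 1 166 + 1 541 + 1 380 + 1 475 + 1 078 + 1 584 + 1 073 + 1 438 = 13 499
65+: 2 164 + 805 = 2 969
Youth dependency ratio = 2 818 / 13 499 × 100 = 21
Old-age dependency ratio = 2 969 / 13 499 × 100 = 22
Total dependency ratio = (2 818 + 2 969) / 13 499 × 100 = 5 787 / 13 499 × 100 = 43

Youth dependency ratio: 21
Old-age dependency ratio: 22
Total dependency ratio: 43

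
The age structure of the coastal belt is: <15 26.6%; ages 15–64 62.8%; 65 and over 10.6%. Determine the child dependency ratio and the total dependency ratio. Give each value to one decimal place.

Youth dependency ratio: 42.4
Total dependency ratio: 59.2

Youth dependency ratio = 26.6 / 62.8 × 100 = 42.4
Total dependency ratio = (26.6 + 10.6) / 62.8 × 100 = 37.2 / 62.8 × 100 = 59.2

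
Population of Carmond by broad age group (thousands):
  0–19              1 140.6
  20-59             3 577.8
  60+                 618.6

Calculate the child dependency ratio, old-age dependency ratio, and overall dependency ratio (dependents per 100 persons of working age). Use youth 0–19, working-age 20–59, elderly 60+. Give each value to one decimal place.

Youth dependency ratio: 31.9
Old-age dependency ratio: 17.3
Total dependency ratio: 49.2

Youth dependency ratio = 1 140.6 / 3 577.8 × 100 = 31.9
Old-age dependency ratio = 618.6 / 3 577.8 × 100 = 17.3
Total dependency ratio = (1 140.6 + 618.6) / 3 577.8 × 100 = 1 759.2 / 3 577.8 × 100 = 49.2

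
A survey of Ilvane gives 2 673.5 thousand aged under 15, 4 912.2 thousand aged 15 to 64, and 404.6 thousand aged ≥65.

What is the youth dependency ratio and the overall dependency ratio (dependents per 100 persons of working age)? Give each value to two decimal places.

Youth dependency ratio = 2 673.5 / 4 912.2 × 100 = 54.43
Total dependency ratio = (2 673.5 + 404.6) / 4 912.2 × 100 = 3 078.1 / 4 912.2 × 100 = 62.66

Youth dependency ratio: 54.43
Total dependency ratio: 62.66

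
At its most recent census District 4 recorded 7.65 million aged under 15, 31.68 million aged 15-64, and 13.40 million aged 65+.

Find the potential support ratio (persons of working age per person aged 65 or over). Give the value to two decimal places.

Potential support ratio = 31.68 / 13.40 = 2.36

Potential support ratio: 2.36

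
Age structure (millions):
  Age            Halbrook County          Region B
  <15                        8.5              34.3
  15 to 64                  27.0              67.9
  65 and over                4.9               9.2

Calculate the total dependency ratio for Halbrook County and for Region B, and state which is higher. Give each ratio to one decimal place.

Halbrook County: (8.5 + 4.9) / 27.0 × 100 = 13.4 / 27.0 × 100 = 49.6
Region B: (34.3 + 9.2) / 67.9 × 100 = 43.5 / 67.9 × 100 = 64.1

Halbrook County: 49.6
Region B: 64.1
Higher: Region B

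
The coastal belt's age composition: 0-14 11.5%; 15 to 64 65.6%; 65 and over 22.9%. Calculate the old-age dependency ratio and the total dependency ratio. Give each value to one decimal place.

Old-age dependency ratio: 34.9
Total dependency ratio: 52.4

Old-age dependency ratio = 22.9 / 65.6 × 100 = 34.9
Total dependency ratio = (11.5 + 22.9) / 65.6 × 100 = 34.4 / 65.6 × 100 = 52.4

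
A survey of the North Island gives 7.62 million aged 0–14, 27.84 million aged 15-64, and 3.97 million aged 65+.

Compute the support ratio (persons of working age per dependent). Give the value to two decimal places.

Support ratio = 27.84 / (7.62 + 3.97) = 27.84 / 11.59 = 2.40

Support ratio: 2.40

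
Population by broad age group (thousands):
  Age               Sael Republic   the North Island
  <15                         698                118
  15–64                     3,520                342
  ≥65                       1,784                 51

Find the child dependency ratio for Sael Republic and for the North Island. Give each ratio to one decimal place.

Sael Republic: 19.8
the North Island: 34.5

Sael Republic: 698 / 3,520 × 100 = 19.8
the North Island: 118 / 342 × 100 = 34.5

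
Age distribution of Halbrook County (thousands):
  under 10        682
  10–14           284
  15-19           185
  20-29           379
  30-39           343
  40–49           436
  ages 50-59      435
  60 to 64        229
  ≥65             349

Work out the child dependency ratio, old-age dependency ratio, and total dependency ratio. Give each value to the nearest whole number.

Youth dependency ratio: 48
Old-age dependency ratio: 17
Total dependency ratio: 66

0–14: 682 + 284 = 966
15–64: 185 + 379 + 343 + 436 + 435 + 229 = 2 007
65+: 349
Youth dependency ratio = 966 / 2 007 × 100 = 48
Old-age dependency ratio = 349 / 2 007 × 100 = 17
Total dependency ratio = (966 + 349) / 2 007 × 100 = 1 315 / 2 007 × 100 = 66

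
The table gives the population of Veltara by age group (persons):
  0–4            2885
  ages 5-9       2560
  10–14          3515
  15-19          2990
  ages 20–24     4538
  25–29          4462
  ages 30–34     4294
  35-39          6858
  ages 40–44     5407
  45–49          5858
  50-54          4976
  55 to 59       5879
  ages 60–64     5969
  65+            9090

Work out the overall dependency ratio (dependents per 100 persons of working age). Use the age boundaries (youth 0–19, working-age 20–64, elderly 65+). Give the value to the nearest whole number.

0–19: 2885 + 2560 + 3515 + 2990 = 11950
20–64: 4538 + 4462 + 4294 + 6858 + 5407 + 5858 + 4976 + 5879 + 5969 = 48241
65+: 9090
Total dependency ratio = (11950 + 9090) / 48241 × 100 = 21040 / 48241 × 100 = 44

Total dependency ratio: 44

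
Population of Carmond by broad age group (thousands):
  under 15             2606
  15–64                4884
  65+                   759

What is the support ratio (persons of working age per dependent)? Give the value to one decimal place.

Support ratio = 4884 / (2606 + 759) = 4884 / 3365 = 1.5

Support ratio: 1.5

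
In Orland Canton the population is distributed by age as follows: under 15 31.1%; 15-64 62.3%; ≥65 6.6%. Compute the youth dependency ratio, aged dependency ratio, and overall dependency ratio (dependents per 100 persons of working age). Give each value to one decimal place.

Youth dependency ratio = 31.1 / 62.3 × 100 = 49.9
Old-age dependency ratio = 6.6 / 62.3 × 100 = 10.6
Total dependency ratio = (31.1 + 6.6) / 62.3 × 100 = 37.7 / 62.3 × 100 = 60.5

Youth dependency ratio: 49.9
Old-age dependency ratio: 10.6
Total dependency ratio: 60.5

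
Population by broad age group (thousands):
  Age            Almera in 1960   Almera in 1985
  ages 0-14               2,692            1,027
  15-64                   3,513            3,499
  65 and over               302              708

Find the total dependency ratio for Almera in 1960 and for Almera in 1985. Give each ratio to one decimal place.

Almera in 1960: 85.2
Almera in 1985: 49.6

Almera in 1960: (2,692 + 302) / 3,513 × 100 = 2,994 / 3,513 × 100 = 85.2
Almera in 1985: (1,027 + 708) / 3,499 × 100 = 1,735 / 3,499 × 100 = 49.6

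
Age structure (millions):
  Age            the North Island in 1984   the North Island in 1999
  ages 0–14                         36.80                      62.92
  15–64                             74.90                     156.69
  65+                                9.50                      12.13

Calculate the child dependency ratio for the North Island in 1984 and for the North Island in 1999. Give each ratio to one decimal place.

the North Island in 1984: 36.80 / 74.90 × 100 = 49.1
the North Island in 1999: 62.92 / 156.69 × 100 = 40.2

the North Island in 1984: 49.1
the North Island in 1999: 40.2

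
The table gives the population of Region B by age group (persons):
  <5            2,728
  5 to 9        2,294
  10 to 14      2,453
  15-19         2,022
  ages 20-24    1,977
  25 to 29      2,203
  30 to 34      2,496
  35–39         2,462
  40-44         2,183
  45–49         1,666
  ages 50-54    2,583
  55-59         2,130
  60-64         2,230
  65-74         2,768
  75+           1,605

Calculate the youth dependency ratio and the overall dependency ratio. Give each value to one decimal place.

Youth dependency ratio: 34.1
Total dependency ratio: 54.0

0–14: 2,728 + 2,294 + 2,453 = 7,475
15–64: 2,022 + 1,977 + 2,203 + 2,496 + 2,462 + 2,183 + 1,666 + 2,583 + 2,130 + 2,230 = 21,952
65+: 2,768 + 1,605 = 4,373
Youth dependency ratio = 7,475 / 21,952 × 100 = 34.1
Total dependency ratio = (7,475 + 4,373) / 21,952 × 100 = 11,848 / 21,952 × 100 = 54.0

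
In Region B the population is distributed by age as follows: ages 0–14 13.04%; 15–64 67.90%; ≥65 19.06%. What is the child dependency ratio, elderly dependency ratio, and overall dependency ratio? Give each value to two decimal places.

Youth dependency ratio = 13.04 / 67.90 × 100 = 19.20
Old-age dependency ratio = 19.06 / 67.90 × 100 = 28.07
Total dependency ratio = (13.04 + 19.06) / 67.90 × 100 = 32.10 / 67.90 × 100 = 47.28

Youth dependency ratio: 19.20
Old-age dependency ratio: 28.07
Total dependency ratio: 47.28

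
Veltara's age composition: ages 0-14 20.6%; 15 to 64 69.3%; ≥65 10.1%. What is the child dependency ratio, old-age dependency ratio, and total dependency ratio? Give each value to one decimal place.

Youth dependency ratio: 29.7
Old-age dependency ratio: 14.6
Total dependency ratio: 44.3

Youth dependency ratio = 20.6 / 69.3 × 100 = 29.7
Old-age dependency ratio = 10.1 / 69.3 × 100 = 14.6
Total dependency ratio = (20.6 + 10.1) / 69.3 × 100 = 30.7 / 69.3 × 100 = 44.3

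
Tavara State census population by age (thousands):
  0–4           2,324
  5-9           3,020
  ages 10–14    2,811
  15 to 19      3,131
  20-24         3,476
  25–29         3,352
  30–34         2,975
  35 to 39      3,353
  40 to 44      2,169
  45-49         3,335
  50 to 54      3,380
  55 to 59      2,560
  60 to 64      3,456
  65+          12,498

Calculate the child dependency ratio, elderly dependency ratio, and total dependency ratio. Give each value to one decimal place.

Youth dependency ratio: 26.1
Old-age dependency ratio: 40.1
Total dependency ratio: 66.2

0–14: 2,324 + 3,020 + 2,811 = 8,155
15–64: 3,131 + 3,476 + 3,352 + 2,975 + 3,353 + 2,169 + 3,335 + 3,380 + 2,560 + 3,456 = 31,187
65+: 12,498
Youth dependency ratio = 8,155 / 31,187 × 100 = 26.1
Old-age dependency ratio = 12,498 / 31,187 × 100 = 40.1
Total dependency ratio = (8,155 + 12,498) / 31,187 × 100 = 20,653 / 31,187 × 100 = 66.2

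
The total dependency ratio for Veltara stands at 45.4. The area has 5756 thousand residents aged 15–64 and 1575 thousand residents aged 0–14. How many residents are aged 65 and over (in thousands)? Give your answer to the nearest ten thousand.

Total dependency ratio = (youth + elderly) / working-age × 100
45.4 = (1575 + E) / 5756 × 100
⇒ 1040

Aged 65 and over: 1040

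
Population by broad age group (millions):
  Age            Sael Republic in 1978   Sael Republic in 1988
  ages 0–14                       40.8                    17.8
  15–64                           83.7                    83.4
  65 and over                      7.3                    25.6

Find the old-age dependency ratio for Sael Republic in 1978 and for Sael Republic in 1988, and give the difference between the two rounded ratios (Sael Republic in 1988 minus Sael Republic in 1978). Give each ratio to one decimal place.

Sael Republic in 1978: 7.3 / 83.7 × 100 = 8.7
Sael Republic in 1988: 25.6 / 83.4 × 100 = 30.7

Sael Republic in 1978: 8.7
Sael Republic in 1988: 30.7
Difference: +22.0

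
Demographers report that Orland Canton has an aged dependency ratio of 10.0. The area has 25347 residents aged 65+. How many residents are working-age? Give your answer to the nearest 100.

Working-age: 253500

Old-age dependency ratio = elderly / working-age × 100
10.0 = 25347 / W × 100
⇒ 253500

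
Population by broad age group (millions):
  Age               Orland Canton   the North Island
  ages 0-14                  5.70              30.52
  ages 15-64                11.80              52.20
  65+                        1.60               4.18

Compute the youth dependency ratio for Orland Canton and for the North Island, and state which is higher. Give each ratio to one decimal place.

Orland Canton: 48.3
the North Island: 58.5
Higher: the North Island

Orland Canton: 5.70 / 11.80 × 100 = 48.3
the North Island: 30.52 / 52.20 × 100 = 58.5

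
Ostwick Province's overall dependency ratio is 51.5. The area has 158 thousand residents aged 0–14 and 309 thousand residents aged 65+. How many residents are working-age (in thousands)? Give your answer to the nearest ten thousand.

Total dependency ratio = (youth + elderly) / working-age × 100
51.5 = (158 + 309) / W × 100
⇒ 910

Working-age: 910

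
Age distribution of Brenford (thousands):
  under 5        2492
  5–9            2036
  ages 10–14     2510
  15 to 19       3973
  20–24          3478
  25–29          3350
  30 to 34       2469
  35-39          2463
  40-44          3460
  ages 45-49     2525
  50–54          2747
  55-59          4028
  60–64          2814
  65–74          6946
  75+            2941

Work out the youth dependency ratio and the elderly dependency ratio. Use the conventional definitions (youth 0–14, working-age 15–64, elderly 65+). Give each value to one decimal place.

0–14: 2492 + 2036 + 2510 = 7038
15–64: 3973 + 3478 + 3350 + 2469 + 2463 + 3460 + 2525 + 2747 + 4028 + 2814 = 31307
65+: 6946 + 2941 = 9887
Youth dependency ratio = 7038 / 31307 × 100 = 22.5
Old-age dependency ratio = 9887 / 31307 × 100 = 31.6

Youth dependency ratio: 22.5
Old-age dependency ratio: 31.6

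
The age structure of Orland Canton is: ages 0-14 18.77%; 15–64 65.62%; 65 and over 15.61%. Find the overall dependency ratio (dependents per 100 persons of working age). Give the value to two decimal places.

Total dependency ratio: 52.39

Total dependency ratio = (18.77 + 15.61) / 65.62 × 100 = 34.38 / 65.62 × 100 = 52.39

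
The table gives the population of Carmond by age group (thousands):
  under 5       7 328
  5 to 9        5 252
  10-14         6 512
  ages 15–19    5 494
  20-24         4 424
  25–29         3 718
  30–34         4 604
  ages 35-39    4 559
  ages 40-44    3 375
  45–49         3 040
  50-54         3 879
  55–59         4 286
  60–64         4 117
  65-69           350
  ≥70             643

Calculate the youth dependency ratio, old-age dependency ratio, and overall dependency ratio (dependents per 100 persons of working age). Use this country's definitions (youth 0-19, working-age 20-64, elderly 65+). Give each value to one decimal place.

Youth dependency ratio: 68.3
Old-age dependency ratio: 2.8
Total dependency ratio: 71.0

0–19: 7 328 + 5 252 + 6 512 + 5 494 = 24 586
20–64: 4 424 + 3 718 + 4 604 + 4 559 + 3 375 + 3 040 + 3 879 + 4 286 + 4 117 = 36 002
65+: 350 + 643 = 993
Youth dependency ratio = 24 586 / 36 002 × 100 = 68.3
Old-age dependency ratio = 993 / 36 002 × 100 = 2.8
Total dependency ratio = (24 586 + 993) / 36 002 × 100 = 25 579 / 36 002 × 100 = 71.0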